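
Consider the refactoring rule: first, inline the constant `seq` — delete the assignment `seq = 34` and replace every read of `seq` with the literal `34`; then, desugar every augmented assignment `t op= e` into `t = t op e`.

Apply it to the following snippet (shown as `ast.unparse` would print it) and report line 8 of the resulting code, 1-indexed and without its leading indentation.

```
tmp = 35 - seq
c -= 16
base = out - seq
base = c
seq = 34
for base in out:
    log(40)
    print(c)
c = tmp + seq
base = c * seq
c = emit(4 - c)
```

c = tmp + 34

Transformed code:
tmp = 35 - 34
c = c - 16
base = out - 34
base = c
for base in out:
    log(40)
    print(c)
c = tmp + 34
base = c * 34
c = emit(4 - c)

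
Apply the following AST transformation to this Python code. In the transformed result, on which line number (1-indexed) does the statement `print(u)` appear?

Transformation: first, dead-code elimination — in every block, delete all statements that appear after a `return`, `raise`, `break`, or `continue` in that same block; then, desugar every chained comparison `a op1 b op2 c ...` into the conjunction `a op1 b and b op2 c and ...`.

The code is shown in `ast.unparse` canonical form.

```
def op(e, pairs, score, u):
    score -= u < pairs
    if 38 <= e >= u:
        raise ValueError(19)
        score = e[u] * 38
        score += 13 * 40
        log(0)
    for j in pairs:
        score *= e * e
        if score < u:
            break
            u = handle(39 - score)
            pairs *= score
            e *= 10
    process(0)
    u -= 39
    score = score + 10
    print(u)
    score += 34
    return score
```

12

Transformed code:
def op(e, pairs, score, u):
    score -= u < pairs
    if 38 <= e and e >= u:
        raise ValueError(19)
    for j in pairs:
        score *= e * e
        if score < u:
            break
    process(0)
    u -= 39
    score = score + 10
    print(u)
    score += 34
    return score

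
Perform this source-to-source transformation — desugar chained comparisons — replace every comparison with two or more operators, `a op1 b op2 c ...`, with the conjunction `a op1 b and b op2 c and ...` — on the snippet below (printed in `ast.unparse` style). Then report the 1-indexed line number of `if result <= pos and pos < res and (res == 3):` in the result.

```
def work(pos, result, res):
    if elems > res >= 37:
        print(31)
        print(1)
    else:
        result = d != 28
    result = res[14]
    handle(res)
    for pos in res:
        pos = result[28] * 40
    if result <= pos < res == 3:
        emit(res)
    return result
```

Transformed code:
def work(pos, result, res):
    if elems > res and res >= 37:
        print(31)
        print(1)
    else:
        result = d != 28
    result = res[14]
    handle(res)
    for pos in res:
        pos = result[28] * 40
    if result <= pos and pos < res and (res == 3):
        emit(res)
    return result

11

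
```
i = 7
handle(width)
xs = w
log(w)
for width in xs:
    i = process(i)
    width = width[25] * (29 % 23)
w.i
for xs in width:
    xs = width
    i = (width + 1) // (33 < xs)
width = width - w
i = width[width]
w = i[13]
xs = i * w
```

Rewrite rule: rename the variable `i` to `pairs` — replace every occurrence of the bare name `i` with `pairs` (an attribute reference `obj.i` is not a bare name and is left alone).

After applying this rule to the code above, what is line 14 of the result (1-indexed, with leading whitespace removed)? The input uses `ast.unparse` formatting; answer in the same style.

Transformed code:
pairs = 7
handle(width)
xs = w
log(w)
for width in xs:
    pairs = process(pairs)
    width = width[25] * (29 % 23)
w.i
for xs in width:
    xs = width
    pairs = (width + 1) // (33 < xs)
width = width - w
pairs = width[width]
w = pairs[13]
xs = pairs * w

w = pairs[13]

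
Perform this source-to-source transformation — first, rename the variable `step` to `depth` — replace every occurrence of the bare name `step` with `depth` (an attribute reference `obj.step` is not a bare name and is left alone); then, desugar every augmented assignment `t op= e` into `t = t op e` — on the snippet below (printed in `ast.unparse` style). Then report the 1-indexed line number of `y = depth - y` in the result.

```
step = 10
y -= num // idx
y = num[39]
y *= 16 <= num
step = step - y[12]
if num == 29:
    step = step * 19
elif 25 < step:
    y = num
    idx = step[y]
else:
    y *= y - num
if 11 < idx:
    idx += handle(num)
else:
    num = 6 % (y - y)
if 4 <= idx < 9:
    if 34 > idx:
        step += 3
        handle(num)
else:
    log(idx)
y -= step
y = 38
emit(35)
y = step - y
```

Transformed code:
depth = 10
y = y - num // idx
y = num[39]
y = y * (16 <= num)
depth = depth - y[12]
if num == 29:
    depth = depth * 19
elif 25 < depth:
    y = num
    idx = depth[y]
else:
    y = y * (y - num)
if 11 < idx:
    idx = idx + handle(num)
else:
    num = 6 % (y - y)
if 4 <= idx < 9:
    if 34 > idx:
        depth = depth + 3
        handle(num)
else:
    log(idx)
y = y - depth
y = 38
emit(35)
y = depth - y

26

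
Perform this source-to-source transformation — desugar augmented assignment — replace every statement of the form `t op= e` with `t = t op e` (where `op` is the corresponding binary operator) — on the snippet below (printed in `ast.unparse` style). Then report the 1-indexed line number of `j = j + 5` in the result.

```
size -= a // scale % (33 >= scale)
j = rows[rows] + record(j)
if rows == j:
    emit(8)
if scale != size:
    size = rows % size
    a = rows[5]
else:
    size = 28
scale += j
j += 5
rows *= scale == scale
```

11

Transformed code:
size = size - a // scale % (33 >= scale)
j = rows[rows] + record(j)
if rows == j:
    emit(8)
if scale != size:
    size = rows % size
    a = rows[5]
else:
    size = 28
scale = scale + j
j = j + 5
rows = rows * (scale == scale)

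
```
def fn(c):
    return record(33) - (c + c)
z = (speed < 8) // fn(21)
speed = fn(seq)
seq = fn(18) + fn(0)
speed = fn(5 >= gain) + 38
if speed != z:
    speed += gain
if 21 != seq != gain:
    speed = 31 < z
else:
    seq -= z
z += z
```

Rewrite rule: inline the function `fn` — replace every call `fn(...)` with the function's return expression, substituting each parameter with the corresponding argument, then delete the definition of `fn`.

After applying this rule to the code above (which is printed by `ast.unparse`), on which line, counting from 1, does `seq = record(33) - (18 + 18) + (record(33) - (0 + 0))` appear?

3

Transformed code:
z = (speed < 8) // (record(33) - (21 + 21))
speed = record(33) - (seq + seq)
seq = record(33) - (18 + 18) + (record(33) - (0 + 0))
speed = record(33) - ((5 >= gain) + (5 >= gain)) + 38
if speed != z:
    speed += gain
if 21 != seq != gain:
    speed = 31 < z
else:
    seq -= z
z += z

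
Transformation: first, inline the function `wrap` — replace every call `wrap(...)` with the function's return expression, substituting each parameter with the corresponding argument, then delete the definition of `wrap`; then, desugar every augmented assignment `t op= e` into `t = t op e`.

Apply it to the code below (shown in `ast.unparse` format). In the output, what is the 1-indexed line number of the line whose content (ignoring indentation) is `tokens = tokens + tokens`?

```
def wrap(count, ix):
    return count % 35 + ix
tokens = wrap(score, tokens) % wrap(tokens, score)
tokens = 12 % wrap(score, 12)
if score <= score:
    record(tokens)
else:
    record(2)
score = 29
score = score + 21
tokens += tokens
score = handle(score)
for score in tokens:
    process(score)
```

9

Transformed code:
tokens = (score % 35 + tokens) % (tokens % 35 + score)
tokens = 12 % (score % 35 + 12)
if score <= score:
    record(tokens)
else:
    record(2)
score = 29
score = score + 21
tokens = tokens + tokens
score = handle(score)
for score in tokens:
    process(score)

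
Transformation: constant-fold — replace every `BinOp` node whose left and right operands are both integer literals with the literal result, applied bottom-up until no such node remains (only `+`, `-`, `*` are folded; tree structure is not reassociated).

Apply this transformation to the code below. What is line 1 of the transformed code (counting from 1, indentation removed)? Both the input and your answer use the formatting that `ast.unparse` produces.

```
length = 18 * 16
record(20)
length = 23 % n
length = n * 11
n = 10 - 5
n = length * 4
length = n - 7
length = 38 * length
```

length = 288

Transformed code:
length = 288
record(20)
length = 23 % n
length = n * 11
n = 5
n = length * 4
length = n - 7
length = 38 * length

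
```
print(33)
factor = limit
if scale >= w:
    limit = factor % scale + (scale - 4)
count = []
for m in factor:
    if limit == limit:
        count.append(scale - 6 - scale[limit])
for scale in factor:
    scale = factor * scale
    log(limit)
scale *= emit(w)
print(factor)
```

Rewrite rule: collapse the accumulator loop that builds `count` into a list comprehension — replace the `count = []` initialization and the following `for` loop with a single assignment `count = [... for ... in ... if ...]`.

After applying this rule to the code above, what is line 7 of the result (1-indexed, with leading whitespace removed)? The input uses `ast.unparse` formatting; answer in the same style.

scale = factor * scale

Transformed code:
print(33)
factor = limit
if scale >= w:
    limit = factor % scale + (scale - 4)
count = [scale - 6 - scale[limit] for m in factor if limit == limit]
for scale in factor:
    scale = factor * scale
    log(limit)
scale *= emit(w)
print(factor)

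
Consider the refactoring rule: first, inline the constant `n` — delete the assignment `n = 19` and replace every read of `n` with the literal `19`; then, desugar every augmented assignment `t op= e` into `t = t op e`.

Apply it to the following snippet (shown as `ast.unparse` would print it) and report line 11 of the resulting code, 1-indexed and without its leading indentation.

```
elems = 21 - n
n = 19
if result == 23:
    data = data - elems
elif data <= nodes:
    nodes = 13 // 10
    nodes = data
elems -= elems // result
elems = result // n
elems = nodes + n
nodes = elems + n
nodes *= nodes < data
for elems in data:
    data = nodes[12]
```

Transformed code:
elems = 21 - 19
if result == 23:
    data = data - elems
elif data <= nodes:
    nodes = 13 // 10
    nodes = data
elems = elems - elems // result
elems = result // 19
elems = nodes + 19
nodes = elems + 19
nodes = nodes * (nodes < data)
for elems in data:
    data = nodes[12]

nodes = nodes * (nodes < data)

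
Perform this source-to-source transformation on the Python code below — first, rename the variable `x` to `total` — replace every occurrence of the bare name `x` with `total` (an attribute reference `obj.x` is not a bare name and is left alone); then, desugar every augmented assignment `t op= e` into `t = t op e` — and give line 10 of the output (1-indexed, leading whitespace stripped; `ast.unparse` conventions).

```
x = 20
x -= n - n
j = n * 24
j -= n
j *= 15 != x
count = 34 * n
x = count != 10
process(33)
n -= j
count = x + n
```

count = total + n

Transformed code:
total = 20
total = total - (n - n)
j = n * 24
j = j - n
j = j * (15 != total)
count = 34 * n
total = count != 10
process(33)
n = n - j
count = total + n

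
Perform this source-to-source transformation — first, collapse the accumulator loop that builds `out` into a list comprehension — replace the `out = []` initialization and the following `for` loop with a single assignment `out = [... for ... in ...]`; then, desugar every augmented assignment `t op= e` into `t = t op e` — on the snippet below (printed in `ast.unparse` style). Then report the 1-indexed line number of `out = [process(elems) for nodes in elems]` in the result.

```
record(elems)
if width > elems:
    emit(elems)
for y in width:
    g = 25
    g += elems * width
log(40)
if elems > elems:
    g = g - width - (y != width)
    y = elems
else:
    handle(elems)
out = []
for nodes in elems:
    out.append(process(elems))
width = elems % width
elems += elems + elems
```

13

Transformed code:
record(elems)
if width > elems:
    emit(elems)
for y in width:
    g = 25
    g = g + elems * width
log(40)
if elems > elems:
    g = g - width - (y != width)
    y = elems
else:
    handle(elems)
out = [process(elems) for nodes in elems]
width = elems % width
elems = elems + (elems + elems)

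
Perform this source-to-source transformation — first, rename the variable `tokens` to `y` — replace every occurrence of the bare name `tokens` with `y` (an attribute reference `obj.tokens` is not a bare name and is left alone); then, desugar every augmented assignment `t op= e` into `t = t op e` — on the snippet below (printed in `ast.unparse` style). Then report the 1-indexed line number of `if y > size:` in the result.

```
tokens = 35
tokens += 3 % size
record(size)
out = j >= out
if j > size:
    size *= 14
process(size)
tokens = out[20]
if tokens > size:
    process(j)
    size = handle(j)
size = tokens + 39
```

9

Transformed code:
y = 35
y = y + 3 % size
record(size)
out = j >= out
if j > size:
    size = size * 14
process(size)
y = out[20]
if y > size:
    process(j)
    size = handle(j)
size = y + 39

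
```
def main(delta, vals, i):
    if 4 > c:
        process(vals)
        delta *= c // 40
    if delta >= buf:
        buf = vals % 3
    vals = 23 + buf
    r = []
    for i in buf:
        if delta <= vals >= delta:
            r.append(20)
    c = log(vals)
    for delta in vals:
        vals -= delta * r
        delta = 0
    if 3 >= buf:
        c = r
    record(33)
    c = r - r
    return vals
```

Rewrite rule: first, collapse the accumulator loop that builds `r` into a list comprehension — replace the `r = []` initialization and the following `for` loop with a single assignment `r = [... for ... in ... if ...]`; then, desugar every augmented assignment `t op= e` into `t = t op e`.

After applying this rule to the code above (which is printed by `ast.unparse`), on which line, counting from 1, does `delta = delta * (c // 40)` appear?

4

Transformed code:
def main(delta, vals, i):
    if 4 > c:
        process(vals)
        delta = delta * (c // 40)
    if delta >= buf:
        buf = vals % 3
    vals = 23 + buf
    r = [20 for i in buf if delta <= vals >= delta]
    c = log(vals)
    for delta in vals:
        vals = vals - delta * r
        delta = 0
    if 3 >= buf:
        c = r
    record(33)
    c = r - r
    return vals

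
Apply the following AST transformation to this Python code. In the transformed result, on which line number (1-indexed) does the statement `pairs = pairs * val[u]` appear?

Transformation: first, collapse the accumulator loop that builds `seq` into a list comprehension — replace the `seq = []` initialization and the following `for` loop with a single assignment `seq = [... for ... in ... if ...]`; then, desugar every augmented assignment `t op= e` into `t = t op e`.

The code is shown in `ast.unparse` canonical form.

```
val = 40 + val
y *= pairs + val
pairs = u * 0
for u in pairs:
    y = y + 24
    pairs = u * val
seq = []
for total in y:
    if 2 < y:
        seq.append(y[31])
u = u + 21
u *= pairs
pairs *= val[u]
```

10

Transformed code:
val = 40 + val
y = y * (pairs + val)
pairs = u * 0
for u in pairs:
    y = y + 24
    pairs = u * val
seq = [y[31] for total in y if 2 < y]
u = u + 21
u = u * pairs
pairs = pairs * val[u]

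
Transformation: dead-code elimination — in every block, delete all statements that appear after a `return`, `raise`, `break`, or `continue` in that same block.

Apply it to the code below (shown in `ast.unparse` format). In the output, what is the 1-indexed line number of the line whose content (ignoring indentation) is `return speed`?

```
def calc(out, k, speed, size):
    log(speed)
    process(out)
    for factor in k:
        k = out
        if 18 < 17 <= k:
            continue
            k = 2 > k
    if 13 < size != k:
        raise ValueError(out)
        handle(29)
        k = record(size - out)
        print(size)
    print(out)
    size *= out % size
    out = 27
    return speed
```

13

Transformed code:
def calc(out, k, speed, size):
    log(speed)
    process(out)
    for factor in k:
        k = out
        if 18 < 17 <= k:
            continue
    if 13 < size != k:
        raise ValueError(out)
    print(out)
    size *= out % size
    out = 27
    return speed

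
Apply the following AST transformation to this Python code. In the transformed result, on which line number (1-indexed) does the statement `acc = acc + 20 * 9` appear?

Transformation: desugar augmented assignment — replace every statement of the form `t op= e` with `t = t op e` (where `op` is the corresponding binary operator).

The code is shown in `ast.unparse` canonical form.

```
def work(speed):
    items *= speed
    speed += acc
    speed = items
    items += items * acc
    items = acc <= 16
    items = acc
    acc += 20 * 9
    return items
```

Transformed code:
def work(speed):
    items = items * speed
    speed = speed + acc
    speed = items
    items = items + items * acc
    items = acc <= 16
    items = acc
    acc = acc + 20 * 9
    return items

8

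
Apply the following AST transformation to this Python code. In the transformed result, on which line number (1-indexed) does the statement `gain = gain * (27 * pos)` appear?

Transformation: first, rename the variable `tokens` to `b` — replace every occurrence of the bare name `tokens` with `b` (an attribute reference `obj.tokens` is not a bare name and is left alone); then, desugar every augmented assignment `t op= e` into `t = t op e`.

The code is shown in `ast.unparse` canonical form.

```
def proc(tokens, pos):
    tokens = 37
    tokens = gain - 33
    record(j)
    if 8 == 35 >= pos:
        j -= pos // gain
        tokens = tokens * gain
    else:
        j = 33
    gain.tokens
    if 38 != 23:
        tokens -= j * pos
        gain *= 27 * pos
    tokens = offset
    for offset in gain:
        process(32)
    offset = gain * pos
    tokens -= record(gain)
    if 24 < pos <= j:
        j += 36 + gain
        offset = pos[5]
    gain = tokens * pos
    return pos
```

13

Transformed code:
def proc(b, pos):
    b = 37
    b = gain - 33
    record(j)
    if 8 == 35 >= pos:
        j = j - pos // gain
        b = b * gain
    else:
        j = 33
    gain.tokens
    if 38 != 23:
        b = b - j * pos
        gain = gain * (27 * pos)
    b = offset
    for offset in gain:
        process(32)
    offset = gain * pos
    b = b - record(gain)
    if 24 < pos <= j:
        j = j + (36 + gain)
        offset = pos[5]
    gain = b * pos
    return pos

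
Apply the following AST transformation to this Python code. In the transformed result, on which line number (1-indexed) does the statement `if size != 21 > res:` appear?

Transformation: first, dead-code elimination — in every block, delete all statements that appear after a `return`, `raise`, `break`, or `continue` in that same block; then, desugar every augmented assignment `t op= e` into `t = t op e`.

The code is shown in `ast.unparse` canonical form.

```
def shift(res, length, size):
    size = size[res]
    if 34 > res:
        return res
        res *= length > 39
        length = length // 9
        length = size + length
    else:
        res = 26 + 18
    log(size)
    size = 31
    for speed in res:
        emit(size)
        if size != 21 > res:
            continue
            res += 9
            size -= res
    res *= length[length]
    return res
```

Transformed code:
def shift(res, length, size):
    size = size[res]
    if 34 > res:
        return res
    else:
        res = 26 + 18
    log(size)
    size = 31
    for speed in res:
        emit(size)
        if size != 21 > res:
            continue
    res = res * length[length]
    return res

11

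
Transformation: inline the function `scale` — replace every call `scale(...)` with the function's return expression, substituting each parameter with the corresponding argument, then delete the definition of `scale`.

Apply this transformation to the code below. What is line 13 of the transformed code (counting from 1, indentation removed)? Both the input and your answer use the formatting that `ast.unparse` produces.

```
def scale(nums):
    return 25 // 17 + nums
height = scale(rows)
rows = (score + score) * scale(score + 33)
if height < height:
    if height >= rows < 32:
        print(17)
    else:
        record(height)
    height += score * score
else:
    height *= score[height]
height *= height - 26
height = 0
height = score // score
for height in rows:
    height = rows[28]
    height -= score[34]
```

height = score // score

Transformed code:
height = 25 // 17 + rows
rows = (score + score) * (25 // 17 + (score + 33))
if height < height:
    if height >= rows < 32:
        print(17)
    else:
        record(height)
    height += score * score
else:
    height *= score[height]
height *= height - 26
height = 0
height = score // score
for height in rows:
    height = rows[28]
    height -= score[34]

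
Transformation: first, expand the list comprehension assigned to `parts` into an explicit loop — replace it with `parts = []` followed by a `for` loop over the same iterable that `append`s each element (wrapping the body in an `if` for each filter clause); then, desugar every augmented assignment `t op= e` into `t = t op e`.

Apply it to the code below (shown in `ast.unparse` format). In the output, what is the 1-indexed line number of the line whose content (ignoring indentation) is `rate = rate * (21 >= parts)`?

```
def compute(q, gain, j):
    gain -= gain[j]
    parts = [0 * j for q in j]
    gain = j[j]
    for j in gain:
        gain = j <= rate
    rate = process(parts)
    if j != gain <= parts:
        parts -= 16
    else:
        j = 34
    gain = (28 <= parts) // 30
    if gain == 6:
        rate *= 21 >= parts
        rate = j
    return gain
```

16

Transformed code:
def compute(q, gain, j):
    gain = gain - gain[j]
    parts = []
    for q in j:
        parts.append(0 * j)
    gain = j[j]
    for j in gain:
        gain = j <= rate
    rate = process(parts)
    if j != gain <= parts:
        parts = parts - 16
    else:
        j = 34
    gain = (28 <= parts) // 30
    if gain == 6:
        rate = rate * (21 >= parts)
        rate = j
    return gain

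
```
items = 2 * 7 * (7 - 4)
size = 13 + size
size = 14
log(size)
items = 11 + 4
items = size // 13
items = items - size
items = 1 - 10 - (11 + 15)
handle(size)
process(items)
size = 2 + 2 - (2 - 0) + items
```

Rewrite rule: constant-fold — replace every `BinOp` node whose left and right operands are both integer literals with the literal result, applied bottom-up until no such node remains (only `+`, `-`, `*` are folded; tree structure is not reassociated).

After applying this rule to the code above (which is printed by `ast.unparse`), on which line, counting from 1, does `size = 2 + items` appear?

11

Transformed code:
items = 42
size = 13 + size
size = 14
log(size)
items = 15
items = size // 13
items = items - size
items = -35
handle(size)
process(items)
size = 2 + items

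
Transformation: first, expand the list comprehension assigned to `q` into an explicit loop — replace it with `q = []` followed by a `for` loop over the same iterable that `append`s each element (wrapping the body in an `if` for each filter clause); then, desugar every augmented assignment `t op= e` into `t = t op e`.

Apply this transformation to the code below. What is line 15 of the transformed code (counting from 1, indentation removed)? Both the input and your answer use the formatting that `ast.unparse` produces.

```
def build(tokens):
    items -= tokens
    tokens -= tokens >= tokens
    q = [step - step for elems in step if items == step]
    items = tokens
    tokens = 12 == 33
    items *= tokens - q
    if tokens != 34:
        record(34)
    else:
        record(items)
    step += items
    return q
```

Transformed code:
def build(tokens):
    items = items - tokens
    tokens = tokens - (tokens >= tokens)
    q = []
    for elems in step:
        if items == step:
            q.append(step - step)
    items = tokens
    tokens = 12 == 33
    items = items * (tokens - q)
    if tokens != 34:
        record(34)
    else:
        record(items)
    step = step + items
    return q

step = step + items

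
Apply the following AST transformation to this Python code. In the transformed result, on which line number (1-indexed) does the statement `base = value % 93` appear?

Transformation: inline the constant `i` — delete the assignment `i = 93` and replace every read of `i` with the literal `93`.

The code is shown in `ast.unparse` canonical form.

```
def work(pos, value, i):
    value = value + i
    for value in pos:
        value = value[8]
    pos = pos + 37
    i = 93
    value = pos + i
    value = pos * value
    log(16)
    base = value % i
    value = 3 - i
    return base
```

9

Transformed code:
def work(pos, value, i):
    value = value + 93
    for value in pos:
        value = value[8]
    pos = pos + 37
    value = pos + 93
    value = pos * value
    log(16)
    base = value % 93
    value = 3 - 93
    return base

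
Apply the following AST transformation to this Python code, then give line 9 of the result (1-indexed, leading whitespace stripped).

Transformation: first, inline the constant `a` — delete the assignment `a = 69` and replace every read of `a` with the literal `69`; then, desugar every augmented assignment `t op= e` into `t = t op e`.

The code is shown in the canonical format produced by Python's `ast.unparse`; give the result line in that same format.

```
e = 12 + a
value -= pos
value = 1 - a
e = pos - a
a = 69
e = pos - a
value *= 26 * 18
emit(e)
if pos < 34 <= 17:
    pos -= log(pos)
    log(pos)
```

pos = pos - log(pos)

Transformed code:
e = 12 + 69
value = value - pos
value = 1 - 69
e = pos - 69
e = pos - 69
value = value * (26 * 18)
emit(e)
if pos < 34 <= 17:
    pos = pos - log(pos)
    log(pos)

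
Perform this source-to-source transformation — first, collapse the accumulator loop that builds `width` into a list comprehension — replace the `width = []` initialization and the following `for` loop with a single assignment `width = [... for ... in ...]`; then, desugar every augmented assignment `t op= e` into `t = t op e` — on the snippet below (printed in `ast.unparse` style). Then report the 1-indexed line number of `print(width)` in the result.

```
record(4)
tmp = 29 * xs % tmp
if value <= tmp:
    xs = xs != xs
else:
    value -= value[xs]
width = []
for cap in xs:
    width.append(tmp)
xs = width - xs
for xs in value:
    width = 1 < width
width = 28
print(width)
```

12

Transformed code:
record(4)
tmp = 29 * xs % tmp
if value <= tmp:
    xs = xs != xs
else:
    value = value - value[xs]
width = [tmp for cap in xs]
xs = width - xs
for xs in value:
    width = 1 < width
width = 28
print(width)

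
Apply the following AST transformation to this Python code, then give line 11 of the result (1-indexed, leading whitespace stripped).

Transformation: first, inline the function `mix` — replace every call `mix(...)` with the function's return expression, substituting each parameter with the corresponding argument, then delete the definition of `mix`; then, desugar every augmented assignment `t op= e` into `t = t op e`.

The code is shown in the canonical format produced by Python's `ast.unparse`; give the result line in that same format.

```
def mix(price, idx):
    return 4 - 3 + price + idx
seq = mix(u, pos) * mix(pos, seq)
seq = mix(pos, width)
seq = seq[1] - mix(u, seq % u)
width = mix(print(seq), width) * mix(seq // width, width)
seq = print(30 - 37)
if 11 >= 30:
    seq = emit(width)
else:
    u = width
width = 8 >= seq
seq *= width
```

seq = seq * width

Transformed code:
seq = (4 - 3 + u + pos) * (4 - 3 + pos + seq)
seq = 4 - 3 + pos + width
seq = seq[1] - (4 - 3 + u + seq % u)
width = (4 - 3 + print(seq) + width) * (4 - 3 + seq // width + width)
seq = print(30 - 37)
if 11 >= 30:
    seq = emit(width)
else:
    u = width
width = 8 >= seq
seq = seq * width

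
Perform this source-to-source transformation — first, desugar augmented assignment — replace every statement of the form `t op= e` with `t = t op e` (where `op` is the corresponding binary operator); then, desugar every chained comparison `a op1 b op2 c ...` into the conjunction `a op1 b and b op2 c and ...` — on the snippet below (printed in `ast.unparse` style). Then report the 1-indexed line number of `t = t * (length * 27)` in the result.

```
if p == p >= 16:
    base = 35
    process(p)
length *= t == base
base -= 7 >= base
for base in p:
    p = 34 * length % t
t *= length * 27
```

Transformed code:
if p == p and p >= 16:
    base = 35
    process(p)
length = length * (t == base)
base = base - (7 >= base)
for base in p:
    p = 34 * length % t
t = t * (length * 27)

8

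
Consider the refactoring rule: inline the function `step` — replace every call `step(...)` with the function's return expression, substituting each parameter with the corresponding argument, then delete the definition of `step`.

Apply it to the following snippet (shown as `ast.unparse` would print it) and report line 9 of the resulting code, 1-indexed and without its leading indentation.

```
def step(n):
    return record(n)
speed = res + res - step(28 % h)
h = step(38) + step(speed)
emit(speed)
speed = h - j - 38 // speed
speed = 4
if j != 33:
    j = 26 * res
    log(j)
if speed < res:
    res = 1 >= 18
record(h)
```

if speed < res:

Transformed code:
speed = res + res - record(28 % h)
h = record(38) + record(speed)
emit(speed)
speed = h - j - 38 // speed
speed = 4
if j != 33:
    j = 26 * res
    log(j)
if speed < res:
    res = 1 >= 18
record(h)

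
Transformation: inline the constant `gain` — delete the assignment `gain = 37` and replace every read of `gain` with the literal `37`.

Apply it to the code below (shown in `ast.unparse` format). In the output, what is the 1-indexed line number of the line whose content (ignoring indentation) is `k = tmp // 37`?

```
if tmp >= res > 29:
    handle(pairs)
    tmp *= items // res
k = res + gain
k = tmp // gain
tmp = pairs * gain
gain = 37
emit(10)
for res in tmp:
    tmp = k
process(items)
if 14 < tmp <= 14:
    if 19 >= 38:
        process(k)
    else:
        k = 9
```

Transformed code:
if tmp >= res > 29:
    handle(pairs)
    tmp *= items // res
k = res + 37
k = tmp // 37
tmp = pairs * 37
emit(10)
for res in tmp:
    tmp = k
process(items)
if 14 < tmp <= 14:
    if 19 >= 38:
        process(k)
    else:
        k = 9

5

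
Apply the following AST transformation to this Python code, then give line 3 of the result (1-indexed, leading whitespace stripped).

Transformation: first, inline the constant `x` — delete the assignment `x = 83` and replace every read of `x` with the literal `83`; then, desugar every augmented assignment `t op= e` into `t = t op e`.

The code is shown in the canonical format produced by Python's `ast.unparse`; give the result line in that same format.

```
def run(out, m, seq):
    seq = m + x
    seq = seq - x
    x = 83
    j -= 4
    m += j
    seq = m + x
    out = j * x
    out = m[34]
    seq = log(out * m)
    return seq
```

seq = seq - 83

Transformed code:
def run(out, m, seq):
    seq = m + 83
    seq = seq - 83
    j = j - 4
    m = m + j
    seq = m + 83
    out = j * 83
    out = m[34]
    seq = log(out * m)
    return seq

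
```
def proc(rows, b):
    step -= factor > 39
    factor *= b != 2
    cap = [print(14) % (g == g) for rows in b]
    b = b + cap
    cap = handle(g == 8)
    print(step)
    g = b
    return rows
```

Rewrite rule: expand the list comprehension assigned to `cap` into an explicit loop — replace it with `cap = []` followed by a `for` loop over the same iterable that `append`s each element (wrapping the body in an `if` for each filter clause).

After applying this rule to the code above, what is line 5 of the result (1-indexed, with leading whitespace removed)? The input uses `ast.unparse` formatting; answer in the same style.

Transformed code:
def proc(rows, b):
    step -= factor > 39
    factor *= b != 2
    cap = []
    for rows in b:
        cap.append(print(14) % (g == g))
    b = b + cap
    cap = handle(g == 8)
    print(step)
    g = b
    return rows

for rows in b:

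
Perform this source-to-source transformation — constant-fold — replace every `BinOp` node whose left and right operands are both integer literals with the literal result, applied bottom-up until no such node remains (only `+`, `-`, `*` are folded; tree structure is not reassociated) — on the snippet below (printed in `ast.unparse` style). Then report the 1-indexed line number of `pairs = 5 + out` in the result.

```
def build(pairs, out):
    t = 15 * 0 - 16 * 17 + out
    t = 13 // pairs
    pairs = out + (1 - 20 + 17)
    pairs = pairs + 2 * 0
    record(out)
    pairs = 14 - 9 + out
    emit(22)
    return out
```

7

Transformed code:
def build(pairs, out):
    t = -272 + out
    t = 13 // pairs
    pairs = out + -2
    pairs = pairs + 0
    record(out)
    pairs = 5 + out
    emit(22)
    return out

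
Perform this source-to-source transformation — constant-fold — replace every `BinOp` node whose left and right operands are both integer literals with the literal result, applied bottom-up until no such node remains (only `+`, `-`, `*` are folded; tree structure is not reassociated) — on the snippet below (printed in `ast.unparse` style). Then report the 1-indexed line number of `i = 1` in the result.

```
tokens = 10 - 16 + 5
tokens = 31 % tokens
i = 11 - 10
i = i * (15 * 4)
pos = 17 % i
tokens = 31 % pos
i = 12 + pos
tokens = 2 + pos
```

3

Transformed code:
tokens = -1
tokens = 31 % tokens
i = 1
i = i * 60
pos = 17 % i
tokens = 31 % pos
i = 12 + pos
tokens = 2 + pos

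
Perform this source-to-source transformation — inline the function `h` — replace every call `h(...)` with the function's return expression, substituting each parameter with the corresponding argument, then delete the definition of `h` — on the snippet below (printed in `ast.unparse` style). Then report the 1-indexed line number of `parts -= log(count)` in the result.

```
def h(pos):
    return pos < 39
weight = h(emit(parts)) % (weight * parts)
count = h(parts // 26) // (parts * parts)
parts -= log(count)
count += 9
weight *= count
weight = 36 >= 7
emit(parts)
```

3

Transformed code:
weight = (emit(parts) < 39) % (weight * parts)
count = (parts // 26 < 39) // (parts * parts)
parts -= log(count)
count += 9
weight *= count
weight = 36 >= 7
emit(parts)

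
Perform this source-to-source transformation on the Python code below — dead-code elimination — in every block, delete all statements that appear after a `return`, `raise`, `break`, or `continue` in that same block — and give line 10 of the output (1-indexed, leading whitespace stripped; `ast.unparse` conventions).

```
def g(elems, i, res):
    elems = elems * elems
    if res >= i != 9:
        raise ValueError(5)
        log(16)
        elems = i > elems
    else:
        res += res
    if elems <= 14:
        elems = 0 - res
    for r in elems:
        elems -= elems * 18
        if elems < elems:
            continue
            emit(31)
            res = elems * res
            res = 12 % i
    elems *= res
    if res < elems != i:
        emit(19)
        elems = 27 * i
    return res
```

Transformed code:
def g(elems, i, res):
    elems = elems * elems
    if res >= i != 9:
        raise ValueError(5)
    else:
        res += res
    if elems <= 14:
        elems = 0 - res
    for r in elems:
        elems -= elems * 18
        if elems < elems:
            continue
    elems *= res
    if res < elems != i:
        emit(19)
        elems = 27 * i
    return res

elems -= elems * 18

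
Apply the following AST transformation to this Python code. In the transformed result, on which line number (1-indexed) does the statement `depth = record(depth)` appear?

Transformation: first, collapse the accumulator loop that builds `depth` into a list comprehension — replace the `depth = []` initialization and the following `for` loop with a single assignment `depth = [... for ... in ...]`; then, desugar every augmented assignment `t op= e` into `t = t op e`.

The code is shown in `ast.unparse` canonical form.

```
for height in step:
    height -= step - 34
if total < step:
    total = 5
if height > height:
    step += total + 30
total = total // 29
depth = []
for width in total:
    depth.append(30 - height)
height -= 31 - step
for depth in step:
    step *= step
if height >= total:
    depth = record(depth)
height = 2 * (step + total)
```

13

Transformed code:
for height in step:
    height = height - (step - 34)
if total < step:
    total = 5
if height > height:
    step = step + (total + 30)
total = total // 29
depth = [30 - height for width in total]
height = height - (31 - step)
for depth in step:
    step = step * step
if height >= total:
    depth = record(depth)
height = 2 * (step + total)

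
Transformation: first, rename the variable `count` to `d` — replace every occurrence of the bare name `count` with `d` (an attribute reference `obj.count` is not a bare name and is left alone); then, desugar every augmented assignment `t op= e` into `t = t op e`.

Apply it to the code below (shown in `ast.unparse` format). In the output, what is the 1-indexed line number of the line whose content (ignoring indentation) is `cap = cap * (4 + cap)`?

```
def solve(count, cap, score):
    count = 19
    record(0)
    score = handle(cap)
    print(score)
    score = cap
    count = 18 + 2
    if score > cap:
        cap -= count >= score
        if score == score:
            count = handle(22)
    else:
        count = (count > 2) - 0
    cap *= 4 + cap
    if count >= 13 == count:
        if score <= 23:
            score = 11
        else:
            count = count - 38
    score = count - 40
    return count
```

14

Transformed code:
def solve(d, cap, score):
    d = 19
    record(0)
    score = handle(cap)
    print(score)
    score = cap
    d = 18 + 2
    if score > cap:
        cap = cap - (d >= score)
        if score == score:
            d = handle(22)
    else:
        d = (d > 2) - 0
    cap = cap * (4 + cap)
    if d >= 13 == d:
        if score <= 23:
            score = 11
        else:
            d = d - 38
    score = d - 40
    return d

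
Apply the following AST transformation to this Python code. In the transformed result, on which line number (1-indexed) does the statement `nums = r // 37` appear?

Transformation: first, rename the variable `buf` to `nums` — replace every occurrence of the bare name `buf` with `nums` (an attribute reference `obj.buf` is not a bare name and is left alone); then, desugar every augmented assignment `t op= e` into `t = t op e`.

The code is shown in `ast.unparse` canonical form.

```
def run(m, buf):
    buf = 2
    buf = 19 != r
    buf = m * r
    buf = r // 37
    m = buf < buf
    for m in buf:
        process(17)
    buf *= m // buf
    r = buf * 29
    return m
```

5

Transformed code:
def run(m, nums):
    nums = 2
    nums = 19 != r
    nums = m * r
    nums = r // 37
    m = nums < nums
    for m in nums:
        process(17)
    nums = nums * (m // nums)
    r = nums * 29
    return m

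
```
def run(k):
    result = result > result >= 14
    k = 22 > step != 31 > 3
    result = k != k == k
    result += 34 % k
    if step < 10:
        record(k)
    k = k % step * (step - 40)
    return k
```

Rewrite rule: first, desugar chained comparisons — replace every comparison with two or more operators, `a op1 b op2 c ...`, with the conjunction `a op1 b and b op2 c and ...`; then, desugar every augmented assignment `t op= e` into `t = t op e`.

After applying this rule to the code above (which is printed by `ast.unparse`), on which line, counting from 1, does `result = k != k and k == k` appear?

Transformed code:
def run(k):
    result = result > result and result >= 14
    k = 22 > step and step != 31 and (31 > 3)
    result = k != k and k == k
    result = result + 34 % k
    if step < 10:
        record(k)
    k = k % step * (step - 40)
    return k

4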